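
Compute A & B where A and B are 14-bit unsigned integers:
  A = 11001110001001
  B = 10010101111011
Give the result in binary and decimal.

Apply & to each column (1 only where both bits are 1):
  11001110001001
& 10010101111011
----------------
  10000100001001

Answer: 10000100001001 (8457)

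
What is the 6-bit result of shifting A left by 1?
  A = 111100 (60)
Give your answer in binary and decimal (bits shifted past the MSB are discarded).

Shift left by 1: drop the top 1 bit(s), append 1 zero(s) on the right.
  111100  ->  discard [1], keep [11100], append 0
= 111000

Answer: 111000 (56)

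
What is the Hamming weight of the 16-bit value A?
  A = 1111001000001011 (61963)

1111001000001011
1-bits at positions (from bit 0 = LSB): 0, 1, 3, 9, 12, 13, 14, 15
Count = 8

Answer: 8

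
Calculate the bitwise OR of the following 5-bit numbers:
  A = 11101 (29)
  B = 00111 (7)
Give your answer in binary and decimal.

Apply | to each column (1 where either bit is 1):
  11101
| 00111
-------
  11111

Answer: 11111 (31)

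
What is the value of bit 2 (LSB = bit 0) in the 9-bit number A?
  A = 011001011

Bit 2 is the 3rd from the right.
  011001011
        ^
That bit is 0.

Answer: 0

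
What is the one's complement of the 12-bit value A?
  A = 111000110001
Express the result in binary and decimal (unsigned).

Flip each bit (0->1, 1->0):
  111000110001
  000111001110

Answer: 000111001110 (462)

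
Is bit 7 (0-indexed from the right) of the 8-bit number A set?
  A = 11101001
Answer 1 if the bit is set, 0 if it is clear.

Bit 7 is the 8th from the right.
  11101001
  ^
That bit is 1.

Answer: 1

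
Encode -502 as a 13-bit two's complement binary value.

1. Binary of +502:  0000111110110
2. Invert bits:     1111000001001
3. Add 1:           1111000001010

Answer: 1111000001010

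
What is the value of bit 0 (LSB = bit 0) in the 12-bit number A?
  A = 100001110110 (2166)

Bit 0 is the 1st from the right.
  100001110110
             ^
That bit is 0.

Answer: 0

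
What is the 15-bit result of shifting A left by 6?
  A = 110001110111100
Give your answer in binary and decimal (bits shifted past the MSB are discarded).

Shift left by 6: drop the top 6 bit(s), append 6 zero(s) on the right.
  110001110111100  ->  discard [110001], keep [110111100], append 000000
= 110111100000000

Answer: 110111100000000 (28416)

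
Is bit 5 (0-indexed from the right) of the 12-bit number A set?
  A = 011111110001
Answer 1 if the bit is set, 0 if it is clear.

Bit 5 is the 6th from the right.
  011111110001
        ^
That bit is 1.

Answer: 1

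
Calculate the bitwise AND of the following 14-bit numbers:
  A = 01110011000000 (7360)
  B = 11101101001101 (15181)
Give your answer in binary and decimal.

Apply & to each column (1 only where both bits are 1):
  01110011000000
& 11101101001101
----------------
  01100001000000

Answer: 01100001000000 (6208)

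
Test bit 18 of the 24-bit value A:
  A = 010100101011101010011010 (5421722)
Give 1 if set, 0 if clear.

Bit 18 is the 19th from the right.
  010100101011101010011010
       ^
That bit is 0.

Answer: 0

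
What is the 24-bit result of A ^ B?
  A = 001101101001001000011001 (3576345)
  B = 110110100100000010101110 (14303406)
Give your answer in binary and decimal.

Apply ^ to each column (1 where bits differ):
  001101101001001000011001
^ 110110100100000010101110
--------------------------
  111011001101001010110111

Answer: 111011001101001010110111 (15520439)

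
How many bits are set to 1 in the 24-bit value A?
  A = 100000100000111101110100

100000100000111101110100
1-bits at positions (from bit 0 = LSB): 2, 4, 5, 6, 8, 9, 10, 11, 17, 23
Count = 10

Answer: 10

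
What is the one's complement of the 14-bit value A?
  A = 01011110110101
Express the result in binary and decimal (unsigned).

Flip each bit (0->1, 1->0):
  01011110110101
  10100001001010

Answer: 10100001001010 (10314)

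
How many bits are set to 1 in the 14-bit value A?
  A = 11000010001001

11000010001001
1-bits at positions (from bit 0 = LSB): 0, 3, 7, 12, 13
Count = 5

Answer: 5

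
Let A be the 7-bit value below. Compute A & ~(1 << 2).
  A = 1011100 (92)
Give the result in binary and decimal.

Mask = ~(1 << 2) = 1111011
Bit 2 of A is 1, so AND-ing with the mask clears it to 0.
  1011100
& 1111011
---------
  1011000

Answer: 1011000 (88)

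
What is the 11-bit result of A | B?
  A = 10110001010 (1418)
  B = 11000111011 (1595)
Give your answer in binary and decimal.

Apply | to each column (1 where either bit is 1):
  10110001010
| 11000111011
-------------
  11110111011

Answer: 11110111011 (1979)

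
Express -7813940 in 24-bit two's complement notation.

1. Binary of +7813940:  011101110011101100110100
2. Invert bits:     100010001100010011001011
3. Add 1:           100010001100010011001100

Answer: 100010001100010011001100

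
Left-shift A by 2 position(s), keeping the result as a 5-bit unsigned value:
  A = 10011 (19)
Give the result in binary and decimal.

Shift left by 2: drop the top 2 bit(s), append 2 zero(s) on the right.
  10011  ->  discard [10], keep [011], append 00
= 01100

Answer: 01100 (12)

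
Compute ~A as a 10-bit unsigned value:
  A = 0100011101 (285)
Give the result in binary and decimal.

Flip each bit (0->1, 1->0):
  0100011101
  1011100010

Answer: 1011100010 (738)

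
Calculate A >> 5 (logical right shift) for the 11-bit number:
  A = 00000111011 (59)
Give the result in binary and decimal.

Logical shift right by 5: drop the bottom 5 bit(s), prepend 5 zero(s) on the left.
  00000111011  ->  keep [000001], discard [11011], prepend 00000
= 00000000001

Answer: 00000000001 (1)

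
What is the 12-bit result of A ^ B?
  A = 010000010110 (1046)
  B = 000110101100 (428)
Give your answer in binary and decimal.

Apply ^ to each column (1 where bits differ):
  010000010110
^ 000110101100
--------------
  010110111010

Answer: 010110111010 (1466)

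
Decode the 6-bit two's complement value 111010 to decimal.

MSB is 1, so the value is negative. Find the magnitude:
1. Invert bits:  000101
2. Add 1:        000110  = 6
3. Apply sign:   -6

Answer: -6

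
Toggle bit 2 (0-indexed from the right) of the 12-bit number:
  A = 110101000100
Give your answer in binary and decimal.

Mask = 1 << 2 = 000000000100
Bit 2 of A is 1; XOR with the mask flips it to 0.
  110101000100
^ 000000000100
--------------
  110101000000

Answer: 110101000000 (3392)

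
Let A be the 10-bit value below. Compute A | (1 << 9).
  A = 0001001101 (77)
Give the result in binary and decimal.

Mask = 1 << 9 = 1000000000
Bit 9 of A is 0, so OR-ing with the mask flips it to 1.
  0001001101
| 1000000000
------------
  1001001101

Answer: 1001001101 (589)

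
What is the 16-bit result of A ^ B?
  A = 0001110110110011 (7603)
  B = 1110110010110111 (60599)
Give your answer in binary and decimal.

Apply ^ to each column (1 where bits differ):
  0001110110110011
^ 1110110010110111
------------------
  1111000100000100

Answer: 1111000100000100 (61700)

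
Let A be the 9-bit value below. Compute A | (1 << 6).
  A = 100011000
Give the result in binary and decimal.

Mask = 1 << 6 = 001000000
Bit 6 of A is 0, so OR-ing with the mask flips it to 1.
  100011000
| 001000000
-----------
  101011000

Answer: 101011000 (344)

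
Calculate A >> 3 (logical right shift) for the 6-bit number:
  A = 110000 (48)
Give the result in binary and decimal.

Logical shift right by 3: drop the bottom 3 bit(s), prepend 3 zero(s) on the left.
  110000  ->  keep [110], discard [000], prepend 000
= 000110

Answer: 000110 (6)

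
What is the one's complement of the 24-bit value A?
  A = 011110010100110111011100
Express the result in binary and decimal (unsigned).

Flip each bit (0->1, 1->0):
  011110010100110111011100
  100001101011001000100011

Answer: 100001101011001000100011 (8827427)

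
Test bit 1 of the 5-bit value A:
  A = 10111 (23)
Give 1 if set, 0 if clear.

Bit 1 is the 2nd from the right.
  10111
     ^
That bit is 1.

Answer: 1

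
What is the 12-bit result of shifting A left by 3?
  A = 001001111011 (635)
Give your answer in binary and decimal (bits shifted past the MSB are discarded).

Shift left by 3: drop the top 3 bit(s), append 3 zero(s) on the right.
  001001111011  ->  discard [001], keep [001111011], append 000
= 001111011000

Answer: 001111011000 (984)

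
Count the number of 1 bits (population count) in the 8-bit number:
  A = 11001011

11001011
1-bits at positions (from bit 0 = LSB): 0, 1, 3, 6, 7
Count = 5

Answer: 5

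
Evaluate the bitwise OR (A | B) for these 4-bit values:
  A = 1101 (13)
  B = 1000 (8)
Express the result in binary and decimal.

Apply | to each column (1 where either bit is 1):
  1101
| 1000
------
  1101

Answer: 1101 (13)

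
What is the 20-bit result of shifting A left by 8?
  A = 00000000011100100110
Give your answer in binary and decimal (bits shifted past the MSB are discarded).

Shift left by 8: drop the top 8 bit(s), append 8 zero(s) on the right.
  00000000011100100110  ->  discard [00000000], keep [011100100110], append 00000000
= 01110010011000000000

Answer: 01110010011000000000 (468480)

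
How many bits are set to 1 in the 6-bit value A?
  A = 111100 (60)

111100
1-bits at positions (from bit 0 = LSB): 2, 3, 4, 5
Count = 4

Answer: 4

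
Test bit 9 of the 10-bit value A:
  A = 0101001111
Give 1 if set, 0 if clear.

Bit 9 is the 10th from the right.
  0101001111
  ^
That bit is 0.

Answer: 0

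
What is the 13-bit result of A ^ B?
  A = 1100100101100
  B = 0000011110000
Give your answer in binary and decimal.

Apply ^ to each column (1 where bits differ):
  1100100101100
^ 0000011110000
---------------
  1100111011100

Answer: 1100111011100 (6620)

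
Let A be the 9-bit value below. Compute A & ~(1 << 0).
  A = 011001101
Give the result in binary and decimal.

Mask = ~(1 << 0) = 111111110
Bit 0 of A is 1, so AND-ing with the mask clears it to 0.
  011001101
& 111111110
-----------
  011001100

Answer: 011001100 (204)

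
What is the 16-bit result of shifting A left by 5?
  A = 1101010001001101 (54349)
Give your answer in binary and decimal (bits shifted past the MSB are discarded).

Shift left by 5: drop the top 5 bit(s), append 5 zero(s) on the right.
  1101010001001101  ->  discard [11010], keep [10001001101], append 00000
= 1000100110100000

Answer: 1000100110100000 (35232)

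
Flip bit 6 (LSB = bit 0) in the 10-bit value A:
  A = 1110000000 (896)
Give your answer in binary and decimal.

Mask = 1 << 6 = 0001000000
Bit 6 of A is 0; XOR with the mask flips it to 1.
  1110000000
^ 0001000000
------------
  1111000000

Answer: 1111000000 (960)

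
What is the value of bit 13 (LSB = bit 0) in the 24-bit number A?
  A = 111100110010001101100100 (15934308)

Bit 13 is the 14th from the right.
  111100110010001101100100
            ^
That bit is 1.

Answer: 1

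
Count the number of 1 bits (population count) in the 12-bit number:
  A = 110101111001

110101111001
1-bits at positions (from bit 0 = LSB): 0, 3, 4, 5, 6, 8, 10, 11
Count = 8

Answer: 8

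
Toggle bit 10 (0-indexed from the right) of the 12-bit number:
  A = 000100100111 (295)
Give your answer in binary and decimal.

Mask = 1 << 10 = 010000000000
Bit 10 of A is 0; XOR with the mask flips it to 1.
  000100100111
^ 010000000000
--------------
  010100100111

Answer: 010100100111 (1319)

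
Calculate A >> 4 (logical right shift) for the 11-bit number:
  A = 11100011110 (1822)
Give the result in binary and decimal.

Logical shift right by 4: drop the bottom 4 bit(s), prepend 4 zero(s) on the left.
  11100011110  ->  keep [1110001], discard [1110], prepend 0000
= 00001110001

Answer: 00001110001 (113)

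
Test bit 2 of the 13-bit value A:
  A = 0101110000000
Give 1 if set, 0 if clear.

Bit 2 is the 3rd from the right.
  0101110000000
            ^
That bit is 0.

Answer: 0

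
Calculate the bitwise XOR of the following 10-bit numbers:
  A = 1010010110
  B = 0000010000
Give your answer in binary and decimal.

Apply ^ to each column (1 where bits differ):
  1010010110
^ 0000010000
------------
  1010000110

Answer: 1010000110 (646)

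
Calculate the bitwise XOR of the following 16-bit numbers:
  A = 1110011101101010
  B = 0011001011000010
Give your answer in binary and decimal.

Apply ^ to each column (1 where bits differ):
  1110011101101010
^ 0011001011000010
------------------
  1101010110101000

Answer: 1101010110101000 (54696)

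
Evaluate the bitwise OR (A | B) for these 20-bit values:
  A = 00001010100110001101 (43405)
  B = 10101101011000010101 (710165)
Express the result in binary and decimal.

Apply | to each column (1 where either bit is 1):
  00001010100110001101
| 10101101011000010101
----------------------
  10101111111110011101

Answer: 10101111111110011101 (720797)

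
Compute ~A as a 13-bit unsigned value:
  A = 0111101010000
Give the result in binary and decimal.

Flip each bit (0->1, 1->0):
  0111101010000
  1000010101111

Answer: 1000010101111 (4271)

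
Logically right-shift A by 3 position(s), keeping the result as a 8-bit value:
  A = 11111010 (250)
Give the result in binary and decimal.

Logical shift right by 3: drop the bottom 3 bit(s), prepend 3 zero(s) on the left.
  11111010  ->  keep [11111], discard [010], prepend 000
= 00011111

Answer: 00011111 (31)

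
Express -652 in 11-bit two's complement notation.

1. Binary of +652:  01010001100
2. Invert bits:     10101110011
3. Add 1:           10101110100

Answer: 10101110100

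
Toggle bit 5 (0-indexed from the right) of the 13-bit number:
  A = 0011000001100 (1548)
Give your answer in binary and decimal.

Mask = 1 << 5 = 0000000100000
Bit 5 of A is 0; XOR with the mask flips it to 1.
  0011000001100
^ 0000000100000
---------------
  0011000101100

Answer: 0011000101100 (1580)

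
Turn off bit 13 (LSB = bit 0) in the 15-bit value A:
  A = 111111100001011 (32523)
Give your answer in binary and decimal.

Mask = ~(1 << 13) = 101111111111111
Bit 13 of A is 1, so AND-ing with the mask clears it to 0.
  111111100001011
& 101111111111111
-----------------
  101111100001011

Answer: 101111100001011 (24331)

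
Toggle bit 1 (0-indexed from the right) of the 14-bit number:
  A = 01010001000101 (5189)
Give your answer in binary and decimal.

Mask = 1 << 1 = 00000000000010
Bit 1 of A is 0; XOR with the mask flips it to 1.
  01010001000101
^ 00000000000010
----------------
  01010001000111

Answer: 01010001000111 (5191)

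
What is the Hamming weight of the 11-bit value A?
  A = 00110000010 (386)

00110000010
1-bits at positions (from bit 0 = LSB): 1, 7, 8
Count = 3

Answer: 3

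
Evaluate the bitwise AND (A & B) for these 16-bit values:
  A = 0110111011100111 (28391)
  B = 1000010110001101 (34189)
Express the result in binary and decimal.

Apply & to each column (1 only where both bits are 1):
  0110111011100111
& 1000010110001101
------------------
  0000010010000101

Answer: 0000010010000101 (1157)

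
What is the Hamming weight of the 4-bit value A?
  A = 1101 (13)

1101
1-bits at positions (from bit 0 = LSB): 0, 2, 3
Count = 3

Answer: 3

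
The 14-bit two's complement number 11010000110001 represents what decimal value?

MSB is 1, so the value is negative. Find the magnitude:
1. Invert bits:  00101111001110
2. Add 1:        00101111001111  = 3023
3. Apply sign:   -3023

Answer: -3023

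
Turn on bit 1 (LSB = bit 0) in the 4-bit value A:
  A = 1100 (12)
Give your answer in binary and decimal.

Mask = 1 << 1 = 0010
Bit 1 of A is 0, so OR-ing with the mask flips it to 1.
  1100
| 0010
------
  1110

Answer: 1110 (14)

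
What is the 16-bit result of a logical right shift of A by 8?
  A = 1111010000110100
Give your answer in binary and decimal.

Logical shift right by 8: drop the bottom 8 bit(s), prepend 8 zero(s) on the left.
  1111010000110100  ->  keep [11110100], discard [00110100], prepend 00000000
= 0000000011110100

Answer: 0000000011110100 (244)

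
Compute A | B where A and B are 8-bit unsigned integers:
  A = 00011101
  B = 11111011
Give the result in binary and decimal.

Apply | to each column (1 where either bit is 1):
  00011101
| 11111011
----------
  11111111

Answer: 11111111 (255)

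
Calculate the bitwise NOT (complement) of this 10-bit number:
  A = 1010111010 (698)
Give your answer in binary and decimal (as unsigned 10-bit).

Flip each bit (0->1, 1->0):
  1010111010
  0101000101

Answer: 0101000101 (325)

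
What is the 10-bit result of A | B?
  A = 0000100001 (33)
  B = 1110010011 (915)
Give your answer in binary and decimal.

Apply | to each column (1 where either bit is 1):
  0000100001
| 1110010011
------------
  1110110011

Answer: 1110110011 (947)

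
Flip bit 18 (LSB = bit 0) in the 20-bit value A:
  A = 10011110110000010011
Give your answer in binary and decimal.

Mask = 1 << 18 = 01000000000000000000
Bit 18 of A is 0; XOR with the mask flips it to 1.
  10011110110000010011
^ 01000000000000000000
----------------------
  11011110110000010011

Answer: 11011110110000010011 (912403)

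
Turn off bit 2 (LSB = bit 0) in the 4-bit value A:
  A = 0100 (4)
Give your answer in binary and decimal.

Mask = ~(1 << 2) = 1011
Bit 2 of A is 1, so AND-ing with the mask clears it to 0.
  0100
& 1011
------
  0000

Answer: 0000 (0)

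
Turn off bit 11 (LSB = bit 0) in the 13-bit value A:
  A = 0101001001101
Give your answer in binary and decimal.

Mask = ~(1 << 11) = 1011111111111
Bit 11 of A is 1, so AND-ing with the mask clears it to 0.
  0101001001101
& 1011111111111
---------------
  0001001001101

Answer: 0001001001101 (589)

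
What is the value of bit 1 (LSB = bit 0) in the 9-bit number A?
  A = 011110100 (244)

Bit 1 is the 2nd from the right.
  011110100
         ^
That bit is 0.

Answer: 0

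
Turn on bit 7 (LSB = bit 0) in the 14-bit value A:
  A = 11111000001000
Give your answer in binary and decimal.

Mask = 1 << 7 = 00000010000000
Bit 7 of A is 0, so OR-ing with the mask flips it to 1.
  11111000001000
| 00000010000000
----------------
  11111010001000

Answer: 11111010001000 (16008)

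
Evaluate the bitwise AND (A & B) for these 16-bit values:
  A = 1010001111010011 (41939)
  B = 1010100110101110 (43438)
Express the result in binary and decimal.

Apply & to each column (1 only where both bits are 1):
  1010001111010011
& 1010100110101110
------------------
  1010000110000010

Answer: 1010000110000010 (41346)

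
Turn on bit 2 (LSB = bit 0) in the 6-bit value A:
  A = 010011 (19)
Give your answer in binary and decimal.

Mask = 1 << 2 = 000100
Bit 2 of A is 0, so OR-ing with the mask flips it to 1.
  010011
| 000100
--------
  010111

Answer: 010111 (23)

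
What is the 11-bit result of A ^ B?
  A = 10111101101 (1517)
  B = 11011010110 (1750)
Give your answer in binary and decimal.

Apply ^ to each column (1 where bits differ):
  10111101101
^ 11011010110
-------------
  01100111011

Answer: 01100111011 (827)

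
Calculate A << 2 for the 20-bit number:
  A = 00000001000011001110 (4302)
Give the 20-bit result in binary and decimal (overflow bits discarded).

Shift left by 2: drop the top 2 bit(s), append 2 zero(s) on the right.
  00000001000011001110  ->  discard [00], keep [000001000011001110], append 00
= 00000100001100111000

Answer: 00000100001100111000 (17208)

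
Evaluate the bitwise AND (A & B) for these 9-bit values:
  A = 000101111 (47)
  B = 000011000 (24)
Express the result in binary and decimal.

Apply & to each column (1 only where both bits are 1):
  000101111
& 000011000
-----------
  000001000

Answer: 000001000 (8)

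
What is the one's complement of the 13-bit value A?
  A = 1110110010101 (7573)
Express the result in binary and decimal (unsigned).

Flip each bit (0->1, 1->0):
  1110110010101
  0001001101010

Answer: 0001001101010 (618)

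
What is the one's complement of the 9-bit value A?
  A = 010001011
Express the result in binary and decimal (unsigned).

Flip each bit (0->1, 1->0):
  010001011
  101110100

Answer: 101110100 (372)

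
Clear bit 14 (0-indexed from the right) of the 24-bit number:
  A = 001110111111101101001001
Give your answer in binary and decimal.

Mask = ~(1 << 14) = 111111111011111111111111
Bit 14 of A is 1, so AND-ing with the mask clears it to 0.
  001110111111101101001001
& 111111111011111111111111
--------------------------
  001110111011101101001001

Answer: 001110111011101101001001 (3914569)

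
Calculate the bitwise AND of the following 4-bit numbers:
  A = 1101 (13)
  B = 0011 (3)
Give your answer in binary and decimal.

Apply & to each column (1 only where both bits are 1):
  1101
& 0011
------
  0001

Answer: 0001 (1)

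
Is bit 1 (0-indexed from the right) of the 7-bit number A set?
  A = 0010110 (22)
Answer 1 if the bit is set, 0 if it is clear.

Bit 1 is the 2nd from the right.
  0010110
       ^
That bit is 1.

Answer: 1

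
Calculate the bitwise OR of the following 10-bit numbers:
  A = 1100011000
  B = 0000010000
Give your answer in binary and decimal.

Apply | to each column (1 where either bit is 1):
  1100011000
| 0000010000
------------
  1100011000

Answer: 1100011000 (792)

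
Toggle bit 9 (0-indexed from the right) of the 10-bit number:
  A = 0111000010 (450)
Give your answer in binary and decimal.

Mask = 1 << 9 = 1000000000
Bit 9 of A is 0; XOR with the mask flips it to 1.
  0111000010
^ 1000000000
------------
  1111000010

Answer: 1111000010 (962)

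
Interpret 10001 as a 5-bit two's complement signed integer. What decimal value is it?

MSB is 1, so the value is negative. Find the magnitude:
1. Invert bits:  01110
2. Add 1:        01111  = 15
3. Apply sign:   -15

Answer: -15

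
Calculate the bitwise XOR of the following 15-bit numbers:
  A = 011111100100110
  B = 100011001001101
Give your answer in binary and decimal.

Apply ^ to each column (1 where bits differ):
  011111100100110
^ 100011001001101
-----------------
  111100101101011

Answer: 111100101101011 (31083)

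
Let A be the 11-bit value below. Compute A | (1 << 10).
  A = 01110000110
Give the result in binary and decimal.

Mask = 1 << 10 = 10000000000
Bit 10 of A is 0, so OR-ing with the mask flips it to 1.
  01110000110
| 10000000000
-------------
  11110000110

Answer: 11110000110 (1926)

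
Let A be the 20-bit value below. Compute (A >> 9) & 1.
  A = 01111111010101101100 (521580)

Bit 9 is the 10th from the right.
  01111111010101101100
            ^
That bit is 0.

Answer: 0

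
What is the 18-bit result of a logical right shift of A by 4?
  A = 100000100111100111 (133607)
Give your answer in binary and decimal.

Logical shift right by 4: drop the bottom 4 bit(s), prepend 4 zero(s) on the left.
  100000100111100111  ->  keep [10000010011110], discard [0111], prepend 0000
= 000010000010011110

Answer: 000010000010011110 (8350)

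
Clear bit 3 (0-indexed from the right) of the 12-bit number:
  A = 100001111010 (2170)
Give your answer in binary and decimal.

Mask = ~(1 << 3) = 111111110111
Bit 3 of A is 1, so AND-ing with the mask clears it to 0.
  100001111010
& 111111110111
--------------
  100001110010

Answer: 100001110010 (2162)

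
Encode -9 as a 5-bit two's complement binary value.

1. Binary of +9:  01001
2. Invert bits:     10110
3. Add 1:           10111

Answer: 10111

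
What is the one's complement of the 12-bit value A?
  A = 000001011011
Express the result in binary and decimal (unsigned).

Flip each bit (0->1, 1->0):
  000001011011
  111110100100

Answer: 111110100100 (4004)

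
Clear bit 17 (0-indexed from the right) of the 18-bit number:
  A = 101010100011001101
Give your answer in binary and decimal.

Mask = ~(1 << 17) = 011111111111111111
Bit 17 of A is 1, so AND-ing with the mask clears it to 0.
  101010100011001101
& 011111111111111111
--------------------
  001010100011001101

Answer: 001010100011001101 (43213)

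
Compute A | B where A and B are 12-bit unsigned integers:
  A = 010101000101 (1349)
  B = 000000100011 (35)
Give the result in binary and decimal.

Apply | to each column (1 where either bit is 1):
  010101000101
| 000000100011
--------------
  010101100111

Answer: 010101100111 (1383)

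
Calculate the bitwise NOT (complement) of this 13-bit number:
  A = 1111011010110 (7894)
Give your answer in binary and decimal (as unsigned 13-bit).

Flip each bit (0->1, 1->0):
  1111011010110
  0000100101001

Answer: 0000100101001 (297)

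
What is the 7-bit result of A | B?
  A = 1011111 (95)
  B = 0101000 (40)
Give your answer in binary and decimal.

Apply | to each column (1 where either bit is 1):
  1011111
| 0101000
---------
  1111111

Answer: 1111111 (127)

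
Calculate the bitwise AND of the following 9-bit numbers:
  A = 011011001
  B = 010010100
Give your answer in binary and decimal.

Apply & to each column (1 only where both bits are 1):
  011011001
& 010010100
-----------
  010010000

Answer: 010010000 (144)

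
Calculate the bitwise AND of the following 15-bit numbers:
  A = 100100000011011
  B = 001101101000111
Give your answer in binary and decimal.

Apply & to each column (1 only where both bits are 1):
  100100000011011
& 001101101000111
-----------------
  000100000000011

Answer: 000100000000011 (2051)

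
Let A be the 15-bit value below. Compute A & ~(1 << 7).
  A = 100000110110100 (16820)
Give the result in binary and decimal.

Mask = ~(1 << 7) = 111111101111111
Bit 7 of A is 1, so AND-ing with the mask clears it to 0.
  100000110110100
& 111111101111111
-----------------
  100000100110100

Answer: 100000100110100 (16692)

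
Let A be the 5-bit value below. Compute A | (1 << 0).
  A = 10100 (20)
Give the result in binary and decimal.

Mask = 1 << 0 = 00001
Bit 0 of A is 0, so OR-ing with the mask flips it to 1.
  10100
| 00001
-------
  10101

Answer: 10101 (21)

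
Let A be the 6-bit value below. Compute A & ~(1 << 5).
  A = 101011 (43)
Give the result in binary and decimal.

Mask = ~(1 << 5) = 011111
Bit 5 of A is 1, so AND-ing with the mask clears it to 0.
  101011
& 011111
--------
  001011

Answer: 001011 (11)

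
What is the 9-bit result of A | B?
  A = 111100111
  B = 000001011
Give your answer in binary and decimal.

Apply | to each column (1 where either bit is 1):
  111100111
| 000001011
-----------
  111101111

Answer: 111101111 (495)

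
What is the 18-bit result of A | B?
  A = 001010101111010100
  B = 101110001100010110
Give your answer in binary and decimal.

Apply | to each column (1 where either bit is 1):
  001010101111010100
| 101110001100010110
--------------------
  101110101111010110

Answer: 101110101111010110 (191446)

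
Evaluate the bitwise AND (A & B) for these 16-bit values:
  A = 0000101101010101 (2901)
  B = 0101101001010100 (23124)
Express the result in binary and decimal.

Apply & to each column (1 only where both bits are 1):
  0000101101010101
& 0101101001010100
------------------
  0000101001010100

Answer: 0000101001010100 (2644)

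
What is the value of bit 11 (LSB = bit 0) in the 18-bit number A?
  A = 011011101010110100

Bit 11 is the 12th from the right.
  011011101010110100
        ^
That bit is 1.

Answer: 1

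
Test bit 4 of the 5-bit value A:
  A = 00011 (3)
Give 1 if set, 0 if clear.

Bit 4 is the 5th from the right.
  00011
  ^
That bit is 0.

Answer: 0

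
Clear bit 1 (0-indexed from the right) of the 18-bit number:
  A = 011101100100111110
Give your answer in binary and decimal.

Mask = ~(1 << 1) = 111111111111111101
Bit 1 of A is 1, so AND-ing with the mask clears it to 0.
  011101100100111110
& 111111111111111101
--------------------
  011101100100111100

Answer: 011101100100111100 (121148)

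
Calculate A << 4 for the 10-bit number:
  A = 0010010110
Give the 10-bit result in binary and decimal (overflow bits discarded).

Shift left by 4: drop the top 4 bit(s), append 4 zero(s) on the right.
  0010010110  ->  discard [0010], keep [010110], append 0000
= 0101100000

Answer: 0101100000 (352)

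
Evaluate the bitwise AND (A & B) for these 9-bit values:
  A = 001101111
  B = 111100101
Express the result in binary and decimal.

Apply & to each column (1 only where both bits are 1):
  001101111
& 111100101
-----------
  001100101

Answer: 001100101 (101)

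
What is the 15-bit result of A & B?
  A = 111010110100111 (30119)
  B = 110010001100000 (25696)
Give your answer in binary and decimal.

Apply & to each column (1 only where both bits are 1):
  111010110100111
& 110010001100000
-----------------
  110010000100000

Answer: 110010000100000 (25632)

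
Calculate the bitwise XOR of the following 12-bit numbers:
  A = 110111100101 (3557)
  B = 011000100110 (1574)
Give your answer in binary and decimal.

Apply ^ to each column (1 where bits differ):
  110111100101
^ 011000100110
--------------
  101111000011

Answer: 101111000011 (3011)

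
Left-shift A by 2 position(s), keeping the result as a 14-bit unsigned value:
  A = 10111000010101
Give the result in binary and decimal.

Shift left by 2: drop the top 2 bit(s), append 2 zero(s) on the right.
  10111000010101  ->  discard [10], keep [111000010101], append 00
= 11100001010100

Answer: 11100001010100 (14420)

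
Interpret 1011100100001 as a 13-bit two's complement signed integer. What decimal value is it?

MSB is 1, so the value is negative. Find the magnitude:
1. Invert bits:  0100011011110
2. Add 1:        0100011011111  = 2271
3. Apply sign:   -2271

Answer: -2271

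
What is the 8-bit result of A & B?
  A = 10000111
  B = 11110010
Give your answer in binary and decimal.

Apply & to each column (1 only where both bits are 1):
  10000111
& 11110010
----------
  10000010

Answer: 10000010 (130)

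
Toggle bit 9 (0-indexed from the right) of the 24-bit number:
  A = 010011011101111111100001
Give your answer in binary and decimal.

Mask = 1 << 9 = 000000000000001000000000
Bit 9 of A is 1; XOR with the mask flips it to 0.
  010011011101111111100001
^ 000000000000001000000000
--------------------------
  010011011101110111100001

Answer: 010011011101110111100001 (5103073)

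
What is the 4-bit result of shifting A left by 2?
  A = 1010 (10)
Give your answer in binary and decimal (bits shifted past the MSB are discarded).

Shift left by 2: drop the top 2 bit(s), append 2 zero(s) on the right.
  1010  ->  discard [10], keep [10], append 00
= 1000

Answer: 1000 (8)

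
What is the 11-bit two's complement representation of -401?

1. Binary of +401:  00110010001
2. Invert bits:     11001101110
3. Add 1:           11001101111

Answer: 11001101111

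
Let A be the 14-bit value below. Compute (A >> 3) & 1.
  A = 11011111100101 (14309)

Bit 3 is the 4th from the right.
  11011111100101
            ^
That bit is 0.

Answer: 0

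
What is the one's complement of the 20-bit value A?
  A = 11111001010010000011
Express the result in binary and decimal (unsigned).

Flip each bit (0->1, 1->0):
  11111001010010000011
  00000110101101111100

Answer: 00000110101101111100 (27516)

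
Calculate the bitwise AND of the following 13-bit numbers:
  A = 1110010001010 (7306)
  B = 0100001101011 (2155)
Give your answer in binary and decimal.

Apply & to each column (1 only where both bits are 1):
  1110010001010
& 0100001101011
---------------
  0100000001010

Answer: 0100000001010 (2058)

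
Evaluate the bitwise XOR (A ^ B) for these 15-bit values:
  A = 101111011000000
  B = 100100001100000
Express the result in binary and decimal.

Apply ^ to each column (1 where bits differ):
  101111011000000
^ 100100001100000
-----------------
  001011010100000

Answer: 001011010100000 (5792)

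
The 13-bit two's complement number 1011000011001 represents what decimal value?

MSB is 1, so the value is negative. Find the magnitude:
1. Invert bits:  0100111100110
2. Add 1:        0100111100111  = 2535
3. Apply sign:   -2535

Answer: -2535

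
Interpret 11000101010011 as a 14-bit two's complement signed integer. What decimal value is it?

MSB is 1, so the value is negative. Find the magnitude:
1. Invert bits:  00111010101100
2. Add 1:        00111010101101  = 3757
3. Apply sign:   -3757

Answer: -3757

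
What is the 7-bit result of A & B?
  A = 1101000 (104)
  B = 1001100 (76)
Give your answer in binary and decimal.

Apply & to each column (1 only where both bits are 1):
  1101000
& 1001100
---------
  1001000

Answer: 1001000 (72)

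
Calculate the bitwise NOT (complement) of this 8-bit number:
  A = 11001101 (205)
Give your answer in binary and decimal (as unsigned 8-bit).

Flip each bit (0->1, 1->0):
  11001101
  00110010

Answer: 00110010 (50)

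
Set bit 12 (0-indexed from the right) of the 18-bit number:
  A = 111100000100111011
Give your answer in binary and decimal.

Mask = 1 << 12 = 000001000000000000
Bit 12 of A is 0, so OR-ing with the mask flips it to 1.
  111100000100111011
| 000001000000000000
--------------------
  111101000100111011

Answer: 111101000100111011 (250171)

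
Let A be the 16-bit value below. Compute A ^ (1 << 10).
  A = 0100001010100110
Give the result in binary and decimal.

Mask = 1 << 10 = 0000010000000000
Bit 10 of A is 0; XOR with the mask flips it to 1.
  0100001010100110
^ 0000010000000000
------------------
  0100011010100110

Answer: 0100011010100110 (18086)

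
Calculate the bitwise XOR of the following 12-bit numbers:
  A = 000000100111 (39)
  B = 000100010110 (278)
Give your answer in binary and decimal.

Apply ^ to each column (1 where bits differ):
  000000100111
^ 000100010110
--------------
  000100110001

Answer: 000100110001 (305)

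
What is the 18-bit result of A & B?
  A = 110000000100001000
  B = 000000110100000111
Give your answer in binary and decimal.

Apply & to each column (1 only where both bits are 1):
  110000000100001000
& 000000110100000111
--------------------
  000000000100000000

Answer: 000000000100000000 (256)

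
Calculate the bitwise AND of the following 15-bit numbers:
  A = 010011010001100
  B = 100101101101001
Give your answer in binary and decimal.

Apply & to each column (1 only where both bits are 1):
  010011010001100
& 100101101101001
-----------------
  000001000001000

Answer: 000001000001000 (520)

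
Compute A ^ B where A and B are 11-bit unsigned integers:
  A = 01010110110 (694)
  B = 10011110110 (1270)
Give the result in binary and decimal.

Apply ^ to each column (1 where bits differ):
  01010110110
^ 10011110110
-------------
  11001000000

Answer: 11001000000 (1600)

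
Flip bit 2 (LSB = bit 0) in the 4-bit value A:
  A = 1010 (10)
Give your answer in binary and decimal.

Mask = 1 << 2 = 0100
Bit 2 of A is 0; XOR with the mask flips it to 1.
  1010
^ 0100
------
  1110

Answer: 1110 (14)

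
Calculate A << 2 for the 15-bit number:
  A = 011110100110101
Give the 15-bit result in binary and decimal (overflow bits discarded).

Shift left by 2: drop the top 2 bit(s), append 2 zero(s) on the right.
  011110100110101  ->  discard [01], keep [1110100110101], append 00
= 111010011010100

Answer: 111010011010100 (29908)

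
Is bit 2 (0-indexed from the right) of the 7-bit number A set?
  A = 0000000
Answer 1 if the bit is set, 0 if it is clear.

Bit 2 is the 3rd from the right.
  0000000
      ^
That bit is 0.

Answer: 0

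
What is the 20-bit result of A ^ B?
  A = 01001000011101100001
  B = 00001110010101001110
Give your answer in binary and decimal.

Apply ^ to each column (1 where bits differ):
  01001000011101100001
^ 00001110010101001110
----------------------
  01000110001000101111

Answer: 01000110001000101111 (287279)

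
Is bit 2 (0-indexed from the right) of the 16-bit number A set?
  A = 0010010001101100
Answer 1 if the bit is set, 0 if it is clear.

Bit 2 is the 3rd from the right.
  0010010001101100
               ^
That bit is 1.

Answer: 1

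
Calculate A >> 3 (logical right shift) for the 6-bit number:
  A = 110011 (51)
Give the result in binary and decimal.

Logical shift right by 3: drop the bottom 3 bit(s), prepend 3 zero(s) on the left.
  110011  ->  keep [110], discard [011], prepend 000
= 000110

Answer: 000110 (6)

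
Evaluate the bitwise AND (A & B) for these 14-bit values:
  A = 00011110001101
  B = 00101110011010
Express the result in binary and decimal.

Apply & to each column (1 only where both bits are 1):
  00011110001101
& 00101110011010
----------------
  00001110001000

Answer: 00001110001000 (904)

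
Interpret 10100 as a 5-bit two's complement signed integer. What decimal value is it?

MSB is 1, so the value is negative. Find the magnitude:
1. Invert bits:  01011
2. Add 1:        01100  = 12
3. Apply sign:   -12

Answer: -12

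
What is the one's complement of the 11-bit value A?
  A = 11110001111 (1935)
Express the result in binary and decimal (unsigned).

Flip each bit (0->1, 1->0):
  11110001111
  00001110000

Answer: 00001110000 (112)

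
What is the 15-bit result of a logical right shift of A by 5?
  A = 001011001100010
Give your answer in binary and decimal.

Logical shift right by 5: drop the bottom 5 bit(s), prepend 5 zero(s) on the left.
  001011001100010  ->  keep [0010110011], discard [00010], prepend 00000
= 000000010110011

Answer: 000000010110011 (179)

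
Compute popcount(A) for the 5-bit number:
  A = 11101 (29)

11101
1-bits at positions (from bit 0 = LSB): 0, 2, 3, 4
Count = 4

Answer: 4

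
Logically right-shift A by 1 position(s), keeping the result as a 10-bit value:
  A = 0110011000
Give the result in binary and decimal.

Logical shift right by 1: drop the bottom 1 bit(s), prepend 1 zero(s) on the left.
  0110011000  ->  keep [011001100], discard [0], prepend 0
= 0011001100

Answer: 0011001100 (204)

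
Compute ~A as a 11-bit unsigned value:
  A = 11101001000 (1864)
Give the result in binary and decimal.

Flip each bit (0->1, 1->0):
  11101001000
  00010110111

Answer: 00010110111 (183)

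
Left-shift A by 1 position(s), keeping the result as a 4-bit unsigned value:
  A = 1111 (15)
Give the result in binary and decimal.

Shift left by 1: drop the top 1 bit(s), append 1 zero(s) on the right.
  1111  ->  discard [1], keep [111], append 0
= 1110

Answer: 1110 (14)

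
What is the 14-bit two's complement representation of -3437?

1. Binary of +3437:  00110101101101
2. Invert bits:     11001010010010
3. Add 1:           11001010010011

Answer: 11001010010011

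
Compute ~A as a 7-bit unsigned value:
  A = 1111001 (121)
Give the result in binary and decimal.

Flip each bit (0->1, 1->0):
  1111001
  0000110

Answer: 0000110 (6)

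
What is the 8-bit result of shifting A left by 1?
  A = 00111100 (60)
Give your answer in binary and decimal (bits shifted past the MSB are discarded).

Shift left by 1: drop the top 1 bit(s), append 1 zero(s) on the right.
  00111100  ->  discard [0], keep [0111100], append 0
= 01111000

Answer: 01111000 (120)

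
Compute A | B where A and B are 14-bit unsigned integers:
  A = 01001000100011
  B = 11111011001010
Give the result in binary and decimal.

Apply | to each column (1 where either bit is 1):
  01001000100011
| 11111011001010
----------------
  11111011101011

Answer: 11111011101011 (16107)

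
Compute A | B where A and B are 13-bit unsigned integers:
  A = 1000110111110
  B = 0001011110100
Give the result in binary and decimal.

Apply | to each column (1 where either bit is 1):
  1000110111110
| 0001011110100
---------------
  1001111111110

Answer: 1001111111110 (5118)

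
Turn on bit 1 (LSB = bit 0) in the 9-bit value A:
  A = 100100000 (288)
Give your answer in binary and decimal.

Mask = 1 << 1 = 000000010
Bit 1 of A is 0, so OR-ing with the mask flips it to 1.
  100100000
| 000000010
-----------
  100100010

Answer: 100100010 (290)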